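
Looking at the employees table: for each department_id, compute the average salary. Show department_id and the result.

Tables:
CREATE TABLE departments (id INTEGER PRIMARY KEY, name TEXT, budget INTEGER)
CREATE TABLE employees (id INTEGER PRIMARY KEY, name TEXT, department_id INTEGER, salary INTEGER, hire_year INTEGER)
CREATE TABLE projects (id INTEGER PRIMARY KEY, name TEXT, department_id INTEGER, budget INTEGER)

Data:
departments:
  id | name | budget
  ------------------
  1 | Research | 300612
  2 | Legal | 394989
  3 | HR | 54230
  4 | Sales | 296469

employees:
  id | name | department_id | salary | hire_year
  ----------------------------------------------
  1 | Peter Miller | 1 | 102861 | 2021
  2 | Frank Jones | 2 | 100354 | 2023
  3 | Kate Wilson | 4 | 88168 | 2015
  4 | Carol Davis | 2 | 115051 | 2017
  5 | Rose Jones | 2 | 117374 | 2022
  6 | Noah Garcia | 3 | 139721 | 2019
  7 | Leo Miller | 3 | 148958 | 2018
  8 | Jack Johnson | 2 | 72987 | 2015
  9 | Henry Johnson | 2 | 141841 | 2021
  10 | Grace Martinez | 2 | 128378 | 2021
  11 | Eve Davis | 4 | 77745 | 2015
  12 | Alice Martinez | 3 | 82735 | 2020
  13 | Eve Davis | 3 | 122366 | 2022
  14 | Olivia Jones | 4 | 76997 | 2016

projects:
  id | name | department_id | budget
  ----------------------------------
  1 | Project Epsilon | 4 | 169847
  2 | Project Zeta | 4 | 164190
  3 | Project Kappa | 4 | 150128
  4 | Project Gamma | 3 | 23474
SELECT department_id, AVG(salary) AS avg_salary FROM employees GROUP BY department_id

Execution result:
department_id | avg_salary
1 | 102861.00
2 | 112664.17
3 | 123445.00
4 | 80970.00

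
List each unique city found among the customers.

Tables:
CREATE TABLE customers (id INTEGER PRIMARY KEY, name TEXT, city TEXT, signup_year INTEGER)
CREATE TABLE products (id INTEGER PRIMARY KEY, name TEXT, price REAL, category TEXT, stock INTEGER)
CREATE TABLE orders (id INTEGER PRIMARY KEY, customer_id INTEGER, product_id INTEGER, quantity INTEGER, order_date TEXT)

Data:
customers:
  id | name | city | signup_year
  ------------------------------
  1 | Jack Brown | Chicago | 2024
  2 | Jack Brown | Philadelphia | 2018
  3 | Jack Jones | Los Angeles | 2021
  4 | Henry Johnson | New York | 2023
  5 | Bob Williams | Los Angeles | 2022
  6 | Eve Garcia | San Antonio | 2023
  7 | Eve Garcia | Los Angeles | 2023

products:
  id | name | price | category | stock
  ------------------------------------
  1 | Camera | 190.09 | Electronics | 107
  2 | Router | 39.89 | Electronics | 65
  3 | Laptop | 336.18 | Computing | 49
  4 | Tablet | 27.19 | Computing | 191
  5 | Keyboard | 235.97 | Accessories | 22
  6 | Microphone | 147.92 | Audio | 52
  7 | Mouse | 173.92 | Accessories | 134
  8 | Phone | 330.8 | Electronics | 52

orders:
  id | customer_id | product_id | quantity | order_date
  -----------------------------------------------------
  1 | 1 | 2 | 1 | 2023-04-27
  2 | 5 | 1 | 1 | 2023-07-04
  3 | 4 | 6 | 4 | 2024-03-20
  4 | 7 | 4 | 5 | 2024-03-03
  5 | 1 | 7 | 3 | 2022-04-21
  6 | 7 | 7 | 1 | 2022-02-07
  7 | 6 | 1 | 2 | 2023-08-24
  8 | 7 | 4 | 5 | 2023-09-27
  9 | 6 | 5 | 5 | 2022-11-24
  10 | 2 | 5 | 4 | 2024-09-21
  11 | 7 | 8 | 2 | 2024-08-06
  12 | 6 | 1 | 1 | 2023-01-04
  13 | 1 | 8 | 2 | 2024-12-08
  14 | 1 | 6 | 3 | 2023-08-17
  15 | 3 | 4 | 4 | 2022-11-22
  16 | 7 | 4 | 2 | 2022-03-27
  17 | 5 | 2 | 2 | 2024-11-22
SELECT DISTINCT city FROM customers

Execution result:
city
Chicago
Philadelphia
Los Angeles
New York
San Antonio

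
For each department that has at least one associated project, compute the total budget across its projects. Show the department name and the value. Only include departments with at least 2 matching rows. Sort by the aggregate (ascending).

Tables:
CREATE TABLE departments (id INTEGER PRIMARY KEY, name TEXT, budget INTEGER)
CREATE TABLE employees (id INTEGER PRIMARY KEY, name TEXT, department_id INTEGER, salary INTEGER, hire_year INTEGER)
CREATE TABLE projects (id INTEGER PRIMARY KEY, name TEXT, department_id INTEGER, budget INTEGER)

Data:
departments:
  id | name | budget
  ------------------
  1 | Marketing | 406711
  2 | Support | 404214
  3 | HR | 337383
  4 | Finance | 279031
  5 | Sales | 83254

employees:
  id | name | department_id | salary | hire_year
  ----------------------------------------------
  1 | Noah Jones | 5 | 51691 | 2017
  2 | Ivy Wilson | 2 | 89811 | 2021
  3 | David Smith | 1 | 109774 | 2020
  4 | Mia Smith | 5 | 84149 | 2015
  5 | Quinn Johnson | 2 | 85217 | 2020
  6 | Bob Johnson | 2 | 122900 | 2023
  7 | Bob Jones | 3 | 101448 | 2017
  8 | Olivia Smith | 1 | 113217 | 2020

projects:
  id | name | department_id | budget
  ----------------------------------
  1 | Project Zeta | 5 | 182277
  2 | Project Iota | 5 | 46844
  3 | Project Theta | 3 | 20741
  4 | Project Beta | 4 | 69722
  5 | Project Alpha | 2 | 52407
SELECT p.name, SUM(c.budget) AS sum_budget FROM projects c JOIN departments p ON c.department_id = p.id GROUP BY p.id, p.name HAVING COUNT(*) >= 2 ORDER BY sum_budget ASC

Execution result:
name | sum_budget
Sales | 229121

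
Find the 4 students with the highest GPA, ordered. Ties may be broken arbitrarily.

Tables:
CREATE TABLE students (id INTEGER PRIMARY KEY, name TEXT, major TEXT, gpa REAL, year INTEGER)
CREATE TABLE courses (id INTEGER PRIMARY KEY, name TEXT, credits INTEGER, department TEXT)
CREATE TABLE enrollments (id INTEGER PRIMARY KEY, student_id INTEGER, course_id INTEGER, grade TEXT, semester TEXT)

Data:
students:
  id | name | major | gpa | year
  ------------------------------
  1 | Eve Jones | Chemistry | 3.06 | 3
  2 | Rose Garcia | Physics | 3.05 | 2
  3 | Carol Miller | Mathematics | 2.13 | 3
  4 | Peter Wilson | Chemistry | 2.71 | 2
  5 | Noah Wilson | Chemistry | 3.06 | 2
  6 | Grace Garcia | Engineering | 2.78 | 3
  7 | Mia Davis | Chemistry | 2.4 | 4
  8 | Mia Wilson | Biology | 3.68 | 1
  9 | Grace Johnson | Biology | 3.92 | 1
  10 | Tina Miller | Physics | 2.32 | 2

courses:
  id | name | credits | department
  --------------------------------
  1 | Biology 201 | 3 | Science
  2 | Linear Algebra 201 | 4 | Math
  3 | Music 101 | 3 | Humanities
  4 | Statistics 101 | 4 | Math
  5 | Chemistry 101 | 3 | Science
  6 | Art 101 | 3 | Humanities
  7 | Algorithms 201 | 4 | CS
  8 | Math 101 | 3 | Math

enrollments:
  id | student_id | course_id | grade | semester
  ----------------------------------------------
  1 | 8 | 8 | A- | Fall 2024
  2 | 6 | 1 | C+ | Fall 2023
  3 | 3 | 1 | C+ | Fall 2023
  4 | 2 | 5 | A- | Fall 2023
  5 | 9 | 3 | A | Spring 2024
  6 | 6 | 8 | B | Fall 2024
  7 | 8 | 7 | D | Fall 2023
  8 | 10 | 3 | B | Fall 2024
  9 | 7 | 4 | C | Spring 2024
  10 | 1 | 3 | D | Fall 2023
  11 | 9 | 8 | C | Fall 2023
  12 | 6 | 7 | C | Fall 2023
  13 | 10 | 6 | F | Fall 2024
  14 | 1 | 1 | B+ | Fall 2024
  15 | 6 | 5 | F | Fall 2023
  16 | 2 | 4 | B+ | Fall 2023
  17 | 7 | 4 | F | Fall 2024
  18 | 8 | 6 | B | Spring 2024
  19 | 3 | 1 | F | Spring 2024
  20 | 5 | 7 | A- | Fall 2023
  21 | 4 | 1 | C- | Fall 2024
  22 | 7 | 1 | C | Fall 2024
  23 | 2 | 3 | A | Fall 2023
SELECT name, gpa FROM students ORDER BY gpa DESC LIMIT 4

Execution result:
name | gpa
Grace Johnson | 3.92
Mia Wilson | 3.68
Eve Jones | 3.06
Noah Wilson | 3.06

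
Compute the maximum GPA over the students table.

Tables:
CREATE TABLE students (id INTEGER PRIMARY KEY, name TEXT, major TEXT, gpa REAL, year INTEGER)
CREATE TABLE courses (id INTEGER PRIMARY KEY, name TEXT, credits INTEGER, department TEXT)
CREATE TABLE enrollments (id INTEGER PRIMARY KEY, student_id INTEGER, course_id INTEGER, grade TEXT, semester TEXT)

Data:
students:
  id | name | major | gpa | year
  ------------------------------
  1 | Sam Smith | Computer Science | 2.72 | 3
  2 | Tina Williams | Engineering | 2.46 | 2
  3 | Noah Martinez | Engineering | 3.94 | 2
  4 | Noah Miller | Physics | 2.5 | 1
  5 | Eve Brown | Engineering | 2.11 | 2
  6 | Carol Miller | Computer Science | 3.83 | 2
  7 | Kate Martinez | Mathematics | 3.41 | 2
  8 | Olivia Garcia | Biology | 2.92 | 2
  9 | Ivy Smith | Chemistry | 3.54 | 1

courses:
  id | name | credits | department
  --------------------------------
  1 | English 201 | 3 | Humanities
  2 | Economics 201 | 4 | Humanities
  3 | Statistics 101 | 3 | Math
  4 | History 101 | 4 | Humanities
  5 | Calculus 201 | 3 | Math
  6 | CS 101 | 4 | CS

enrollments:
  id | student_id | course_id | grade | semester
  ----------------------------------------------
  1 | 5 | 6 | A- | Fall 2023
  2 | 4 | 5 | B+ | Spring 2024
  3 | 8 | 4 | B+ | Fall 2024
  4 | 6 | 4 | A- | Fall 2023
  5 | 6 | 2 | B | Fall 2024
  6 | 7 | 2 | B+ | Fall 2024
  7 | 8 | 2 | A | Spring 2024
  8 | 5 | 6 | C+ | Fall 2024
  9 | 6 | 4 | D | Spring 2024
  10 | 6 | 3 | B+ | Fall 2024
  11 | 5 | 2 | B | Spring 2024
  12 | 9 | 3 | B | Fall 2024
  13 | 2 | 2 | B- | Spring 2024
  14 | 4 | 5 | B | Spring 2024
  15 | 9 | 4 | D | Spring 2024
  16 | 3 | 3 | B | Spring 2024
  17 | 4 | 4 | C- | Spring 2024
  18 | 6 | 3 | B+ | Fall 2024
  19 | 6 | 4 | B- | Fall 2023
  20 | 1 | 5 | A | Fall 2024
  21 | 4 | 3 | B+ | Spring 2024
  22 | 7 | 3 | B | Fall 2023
SELECT MAX(gpa) FROM students

Execution result:
3.94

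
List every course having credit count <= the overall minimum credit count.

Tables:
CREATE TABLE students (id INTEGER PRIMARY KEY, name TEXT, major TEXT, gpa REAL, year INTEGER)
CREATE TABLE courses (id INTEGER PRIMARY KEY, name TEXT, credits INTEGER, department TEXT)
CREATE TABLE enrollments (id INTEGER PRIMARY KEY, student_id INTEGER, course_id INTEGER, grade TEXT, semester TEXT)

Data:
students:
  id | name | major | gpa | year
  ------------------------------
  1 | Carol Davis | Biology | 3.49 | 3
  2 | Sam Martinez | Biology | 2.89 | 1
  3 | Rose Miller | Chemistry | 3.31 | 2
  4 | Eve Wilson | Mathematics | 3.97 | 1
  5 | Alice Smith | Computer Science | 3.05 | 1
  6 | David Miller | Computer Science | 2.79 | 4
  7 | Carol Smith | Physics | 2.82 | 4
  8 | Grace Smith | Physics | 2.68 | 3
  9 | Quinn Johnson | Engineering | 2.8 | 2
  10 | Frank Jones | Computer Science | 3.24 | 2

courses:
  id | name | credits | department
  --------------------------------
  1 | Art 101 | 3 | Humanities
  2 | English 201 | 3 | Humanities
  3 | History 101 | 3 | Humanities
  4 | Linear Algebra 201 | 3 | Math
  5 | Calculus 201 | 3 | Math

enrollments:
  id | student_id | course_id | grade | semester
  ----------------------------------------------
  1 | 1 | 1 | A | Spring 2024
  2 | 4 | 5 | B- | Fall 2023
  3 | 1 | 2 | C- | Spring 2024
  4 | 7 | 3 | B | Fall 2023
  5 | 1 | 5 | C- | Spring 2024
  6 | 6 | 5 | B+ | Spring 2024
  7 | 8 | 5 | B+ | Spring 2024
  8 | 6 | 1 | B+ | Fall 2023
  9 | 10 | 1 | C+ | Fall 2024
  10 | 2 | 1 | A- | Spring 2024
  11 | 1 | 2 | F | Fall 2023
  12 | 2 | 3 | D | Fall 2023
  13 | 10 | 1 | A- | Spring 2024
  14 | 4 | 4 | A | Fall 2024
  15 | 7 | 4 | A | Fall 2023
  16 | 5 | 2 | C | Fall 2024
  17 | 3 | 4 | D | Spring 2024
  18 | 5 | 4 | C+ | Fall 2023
SELECT name, credits FROM courses WHERE credits <= (SELECT MIN(credits) FROM courses)

Execution result:
name | credits
Art 101 | 3
English 201 | 3
History 101 | 3
Linear Algebra 201 | 3
Calculus 201 | 3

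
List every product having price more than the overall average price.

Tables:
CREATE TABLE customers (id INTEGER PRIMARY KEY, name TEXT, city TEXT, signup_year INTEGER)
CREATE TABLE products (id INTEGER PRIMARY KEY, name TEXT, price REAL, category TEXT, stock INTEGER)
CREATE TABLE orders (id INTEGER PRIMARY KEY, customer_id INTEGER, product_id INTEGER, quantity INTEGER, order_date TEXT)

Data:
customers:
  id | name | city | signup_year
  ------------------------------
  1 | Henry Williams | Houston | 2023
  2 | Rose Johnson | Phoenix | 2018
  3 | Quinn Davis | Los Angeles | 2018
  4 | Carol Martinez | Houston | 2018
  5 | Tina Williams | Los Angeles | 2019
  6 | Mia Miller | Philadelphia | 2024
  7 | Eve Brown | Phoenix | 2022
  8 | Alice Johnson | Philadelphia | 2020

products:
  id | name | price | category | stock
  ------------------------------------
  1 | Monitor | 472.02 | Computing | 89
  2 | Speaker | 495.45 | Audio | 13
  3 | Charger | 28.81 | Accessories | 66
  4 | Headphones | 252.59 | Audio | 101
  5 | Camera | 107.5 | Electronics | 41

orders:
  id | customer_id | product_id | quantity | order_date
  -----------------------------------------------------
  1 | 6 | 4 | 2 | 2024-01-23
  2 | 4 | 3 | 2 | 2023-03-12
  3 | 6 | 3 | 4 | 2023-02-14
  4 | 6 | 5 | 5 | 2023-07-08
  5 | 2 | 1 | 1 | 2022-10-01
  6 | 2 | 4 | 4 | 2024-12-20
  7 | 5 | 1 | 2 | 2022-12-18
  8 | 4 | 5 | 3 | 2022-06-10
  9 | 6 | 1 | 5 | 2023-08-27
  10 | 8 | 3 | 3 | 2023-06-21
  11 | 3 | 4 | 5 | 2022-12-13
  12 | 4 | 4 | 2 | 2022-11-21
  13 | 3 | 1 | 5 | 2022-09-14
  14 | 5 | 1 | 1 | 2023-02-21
SELECT name, price FROM products WHERE price > (SELECT AVG(price) FROM products)

Execution result:
name | price
Monitor | 472.02
Speaker | 495.45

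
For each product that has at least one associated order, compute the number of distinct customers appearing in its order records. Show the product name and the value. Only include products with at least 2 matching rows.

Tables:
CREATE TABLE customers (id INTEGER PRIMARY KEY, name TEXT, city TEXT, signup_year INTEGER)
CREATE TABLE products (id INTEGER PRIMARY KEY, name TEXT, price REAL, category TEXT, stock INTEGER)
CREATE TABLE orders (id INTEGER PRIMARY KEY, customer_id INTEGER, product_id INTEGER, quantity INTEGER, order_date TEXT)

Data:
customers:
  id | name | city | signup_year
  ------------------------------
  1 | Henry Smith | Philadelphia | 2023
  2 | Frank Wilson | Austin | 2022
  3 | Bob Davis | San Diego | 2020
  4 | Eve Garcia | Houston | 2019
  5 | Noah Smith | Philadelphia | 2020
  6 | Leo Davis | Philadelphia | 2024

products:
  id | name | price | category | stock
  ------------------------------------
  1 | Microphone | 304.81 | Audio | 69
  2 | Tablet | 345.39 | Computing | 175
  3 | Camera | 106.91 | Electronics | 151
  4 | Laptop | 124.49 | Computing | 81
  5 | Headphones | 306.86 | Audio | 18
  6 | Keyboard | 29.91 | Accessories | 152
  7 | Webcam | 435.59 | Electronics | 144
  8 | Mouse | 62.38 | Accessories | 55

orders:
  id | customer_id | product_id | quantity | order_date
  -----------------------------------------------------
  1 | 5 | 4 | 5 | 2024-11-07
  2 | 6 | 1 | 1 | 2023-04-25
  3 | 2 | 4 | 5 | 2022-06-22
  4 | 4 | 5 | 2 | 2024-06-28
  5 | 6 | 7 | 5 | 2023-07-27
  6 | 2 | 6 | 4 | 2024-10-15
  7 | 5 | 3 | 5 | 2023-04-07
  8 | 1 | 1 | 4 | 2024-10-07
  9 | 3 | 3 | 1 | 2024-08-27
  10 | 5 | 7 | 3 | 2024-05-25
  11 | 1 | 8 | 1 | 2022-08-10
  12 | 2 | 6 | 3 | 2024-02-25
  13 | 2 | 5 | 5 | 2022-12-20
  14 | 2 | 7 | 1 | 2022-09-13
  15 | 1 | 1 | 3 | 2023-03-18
SELECT p.name, COUNT(DISTINCT c.customer_id) AS distinct_customer_count FROM orders c JOIN products p ON c.product_id = p.id GROUP BY p.id, p.name HAVING COUNT(*) >= 2

Execution result:
name | distinct_customer_count
Microphone | 2
Camera | 2
Laptop | 2
Headphones | 2
Keyboard | 1
Webcam | 3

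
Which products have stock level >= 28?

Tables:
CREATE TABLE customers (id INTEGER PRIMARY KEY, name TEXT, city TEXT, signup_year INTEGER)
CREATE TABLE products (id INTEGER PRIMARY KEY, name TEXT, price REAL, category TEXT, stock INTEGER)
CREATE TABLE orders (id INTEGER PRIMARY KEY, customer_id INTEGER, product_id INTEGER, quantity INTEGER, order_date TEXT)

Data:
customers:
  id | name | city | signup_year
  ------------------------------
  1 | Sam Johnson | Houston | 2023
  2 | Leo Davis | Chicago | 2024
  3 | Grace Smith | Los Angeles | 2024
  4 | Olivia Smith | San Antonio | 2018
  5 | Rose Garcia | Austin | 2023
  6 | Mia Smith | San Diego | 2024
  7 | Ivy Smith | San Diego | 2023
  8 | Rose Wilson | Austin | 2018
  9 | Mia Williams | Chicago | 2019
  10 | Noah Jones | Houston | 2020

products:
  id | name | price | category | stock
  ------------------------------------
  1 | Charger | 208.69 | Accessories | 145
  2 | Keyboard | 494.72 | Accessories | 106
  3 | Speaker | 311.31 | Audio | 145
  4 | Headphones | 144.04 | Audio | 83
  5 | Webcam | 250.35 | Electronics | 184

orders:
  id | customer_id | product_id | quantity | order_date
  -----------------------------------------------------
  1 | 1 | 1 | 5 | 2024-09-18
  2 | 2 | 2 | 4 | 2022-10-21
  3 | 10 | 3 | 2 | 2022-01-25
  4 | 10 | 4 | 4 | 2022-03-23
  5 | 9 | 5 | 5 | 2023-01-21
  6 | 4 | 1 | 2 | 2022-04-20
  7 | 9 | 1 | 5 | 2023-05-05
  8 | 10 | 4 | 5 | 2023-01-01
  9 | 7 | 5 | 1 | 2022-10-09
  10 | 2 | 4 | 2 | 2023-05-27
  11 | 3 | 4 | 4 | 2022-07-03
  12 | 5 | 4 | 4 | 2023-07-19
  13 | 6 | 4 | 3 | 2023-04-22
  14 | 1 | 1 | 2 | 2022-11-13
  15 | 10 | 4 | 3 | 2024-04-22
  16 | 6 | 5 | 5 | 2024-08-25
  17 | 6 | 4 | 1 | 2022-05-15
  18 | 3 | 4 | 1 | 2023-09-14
SELECT name, stock FROM products WHERE stock >= 28

Execution result:
name | stock
Charger | 145
Keyboard | 106
Speaker | 145
Headphones | 83
Webcam | 184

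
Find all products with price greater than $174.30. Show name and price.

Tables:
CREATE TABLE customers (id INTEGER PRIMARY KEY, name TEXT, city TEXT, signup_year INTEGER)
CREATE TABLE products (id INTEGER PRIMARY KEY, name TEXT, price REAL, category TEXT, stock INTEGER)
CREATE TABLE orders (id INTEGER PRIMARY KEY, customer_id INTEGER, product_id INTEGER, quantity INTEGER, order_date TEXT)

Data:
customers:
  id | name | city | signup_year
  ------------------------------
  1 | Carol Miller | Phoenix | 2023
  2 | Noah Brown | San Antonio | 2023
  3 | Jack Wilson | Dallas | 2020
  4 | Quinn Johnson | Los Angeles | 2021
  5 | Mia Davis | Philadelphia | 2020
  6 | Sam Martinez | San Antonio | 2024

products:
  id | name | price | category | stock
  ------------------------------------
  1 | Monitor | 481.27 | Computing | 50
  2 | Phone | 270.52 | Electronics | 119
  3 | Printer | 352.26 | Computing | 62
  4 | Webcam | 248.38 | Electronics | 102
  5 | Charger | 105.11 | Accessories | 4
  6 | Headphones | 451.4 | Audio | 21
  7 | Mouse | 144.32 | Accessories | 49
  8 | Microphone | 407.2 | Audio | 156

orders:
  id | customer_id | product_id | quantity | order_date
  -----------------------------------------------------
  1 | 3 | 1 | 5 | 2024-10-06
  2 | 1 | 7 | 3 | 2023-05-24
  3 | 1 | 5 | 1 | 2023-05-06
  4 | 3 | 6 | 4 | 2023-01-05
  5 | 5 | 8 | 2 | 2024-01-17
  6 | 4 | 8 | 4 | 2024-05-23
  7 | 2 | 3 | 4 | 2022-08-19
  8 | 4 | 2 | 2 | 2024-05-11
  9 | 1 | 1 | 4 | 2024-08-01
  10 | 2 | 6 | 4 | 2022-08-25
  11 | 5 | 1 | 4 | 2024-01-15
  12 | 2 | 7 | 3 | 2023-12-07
SELECT name, price FROM products WHERE price > 174.3

Execution result:
name | price
Monitor | 481.27
Phone | 270.52
Printer | 352.26
Webcam | 248.38
Headphones | 451.40
Microphone | 407.20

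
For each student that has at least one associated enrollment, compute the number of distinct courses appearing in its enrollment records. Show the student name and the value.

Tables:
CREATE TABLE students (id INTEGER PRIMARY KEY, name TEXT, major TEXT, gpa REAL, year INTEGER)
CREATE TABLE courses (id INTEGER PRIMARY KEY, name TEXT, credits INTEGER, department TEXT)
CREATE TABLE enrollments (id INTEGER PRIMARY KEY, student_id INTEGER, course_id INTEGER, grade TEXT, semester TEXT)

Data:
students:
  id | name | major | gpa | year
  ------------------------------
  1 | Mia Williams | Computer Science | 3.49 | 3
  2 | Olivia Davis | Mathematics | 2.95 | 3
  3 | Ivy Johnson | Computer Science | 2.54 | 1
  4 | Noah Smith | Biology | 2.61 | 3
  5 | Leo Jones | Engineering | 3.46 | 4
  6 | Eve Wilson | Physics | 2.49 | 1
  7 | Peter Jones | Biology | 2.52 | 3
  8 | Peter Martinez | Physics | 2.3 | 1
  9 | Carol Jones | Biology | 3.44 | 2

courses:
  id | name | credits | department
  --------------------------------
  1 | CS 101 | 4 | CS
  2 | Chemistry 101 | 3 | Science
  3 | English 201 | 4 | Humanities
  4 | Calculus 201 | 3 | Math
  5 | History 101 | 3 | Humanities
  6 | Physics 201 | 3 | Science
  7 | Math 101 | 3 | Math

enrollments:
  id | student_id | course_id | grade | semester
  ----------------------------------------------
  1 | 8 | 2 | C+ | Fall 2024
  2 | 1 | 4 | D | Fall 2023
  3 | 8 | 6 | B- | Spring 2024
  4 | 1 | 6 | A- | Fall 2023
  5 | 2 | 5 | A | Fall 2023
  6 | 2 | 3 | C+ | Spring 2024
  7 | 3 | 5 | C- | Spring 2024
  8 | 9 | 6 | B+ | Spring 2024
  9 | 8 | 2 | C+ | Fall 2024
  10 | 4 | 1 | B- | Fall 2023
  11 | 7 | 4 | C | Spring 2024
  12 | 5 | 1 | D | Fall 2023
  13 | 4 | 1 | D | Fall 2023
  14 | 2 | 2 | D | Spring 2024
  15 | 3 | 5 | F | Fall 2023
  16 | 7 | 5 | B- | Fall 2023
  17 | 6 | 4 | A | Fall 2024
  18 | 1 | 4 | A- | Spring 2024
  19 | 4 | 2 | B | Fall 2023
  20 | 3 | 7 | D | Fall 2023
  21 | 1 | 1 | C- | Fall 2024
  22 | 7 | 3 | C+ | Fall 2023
SELECT p.name, COUNT(DISTINCT c.course_id) AS distinct_course_count FROM enrollments c JOIN students p ON c.student_id = p.id GROUP BY p.id, p.name

Execution result:
name | distinct_course_count
Mia Williams | 3
Olivia Davis | 3
Ivy Johnson | 2
Noah Smith | 2
Leo Jones | 1
Eve Wilson | 1
Peter Jones | 3
Peter Martinez | 2
Carol Jones | 1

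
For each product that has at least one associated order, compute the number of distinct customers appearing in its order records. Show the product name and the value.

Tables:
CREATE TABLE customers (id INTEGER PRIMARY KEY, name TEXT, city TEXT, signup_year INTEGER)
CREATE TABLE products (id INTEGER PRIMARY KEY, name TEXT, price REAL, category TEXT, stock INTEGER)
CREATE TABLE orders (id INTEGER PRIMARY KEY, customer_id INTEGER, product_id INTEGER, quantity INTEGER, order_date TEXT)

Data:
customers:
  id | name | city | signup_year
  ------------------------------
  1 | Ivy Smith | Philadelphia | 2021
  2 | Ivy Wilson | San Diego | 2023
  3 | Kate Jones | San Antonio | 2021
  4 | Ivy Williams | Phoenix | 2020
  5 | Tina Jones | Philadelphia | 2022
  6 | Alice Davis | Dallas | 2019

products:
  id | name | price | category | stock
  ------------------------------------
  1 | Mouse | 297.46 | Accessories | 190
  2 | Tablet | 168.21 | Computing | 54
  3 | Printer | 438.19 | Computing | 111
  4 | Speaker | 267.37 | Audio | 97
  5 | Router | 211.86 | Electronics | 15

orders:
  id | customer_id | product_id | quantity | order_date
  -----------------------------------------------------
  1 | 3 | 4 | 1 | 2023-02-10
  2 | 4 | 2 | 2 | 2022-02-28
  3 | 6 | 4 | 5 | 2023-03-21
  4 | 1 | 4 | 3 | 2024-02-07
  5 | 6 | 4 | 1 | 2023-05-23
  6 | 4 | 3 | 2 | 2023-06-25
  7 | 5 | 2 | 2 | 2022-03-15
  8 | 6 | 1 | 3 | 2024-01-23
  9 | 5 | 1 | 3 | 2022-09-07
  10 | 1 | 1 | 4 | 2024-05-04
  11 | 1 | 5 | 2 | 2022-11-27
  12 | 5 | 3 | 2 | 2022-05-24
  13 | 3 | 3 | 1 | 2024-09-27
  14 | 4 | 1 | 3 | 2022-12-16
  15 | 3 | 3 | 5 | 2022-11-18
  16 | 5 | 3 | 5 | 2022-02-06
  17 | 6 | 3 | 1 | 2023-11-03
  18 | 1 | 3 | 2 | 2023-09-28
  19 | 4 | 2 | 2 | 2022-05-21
SELECT p.name, COUNT(DISTINCT c.customer_id) AS distinct_customer_count FROM orders c JOIN products p ON c.product_id = p.id GROUP BY p.id, p.name

Execution result:
name | distinct_customer_count
Mouse | 4
Tablet | 2
Printer | 5
Speaker | 3
Router | 1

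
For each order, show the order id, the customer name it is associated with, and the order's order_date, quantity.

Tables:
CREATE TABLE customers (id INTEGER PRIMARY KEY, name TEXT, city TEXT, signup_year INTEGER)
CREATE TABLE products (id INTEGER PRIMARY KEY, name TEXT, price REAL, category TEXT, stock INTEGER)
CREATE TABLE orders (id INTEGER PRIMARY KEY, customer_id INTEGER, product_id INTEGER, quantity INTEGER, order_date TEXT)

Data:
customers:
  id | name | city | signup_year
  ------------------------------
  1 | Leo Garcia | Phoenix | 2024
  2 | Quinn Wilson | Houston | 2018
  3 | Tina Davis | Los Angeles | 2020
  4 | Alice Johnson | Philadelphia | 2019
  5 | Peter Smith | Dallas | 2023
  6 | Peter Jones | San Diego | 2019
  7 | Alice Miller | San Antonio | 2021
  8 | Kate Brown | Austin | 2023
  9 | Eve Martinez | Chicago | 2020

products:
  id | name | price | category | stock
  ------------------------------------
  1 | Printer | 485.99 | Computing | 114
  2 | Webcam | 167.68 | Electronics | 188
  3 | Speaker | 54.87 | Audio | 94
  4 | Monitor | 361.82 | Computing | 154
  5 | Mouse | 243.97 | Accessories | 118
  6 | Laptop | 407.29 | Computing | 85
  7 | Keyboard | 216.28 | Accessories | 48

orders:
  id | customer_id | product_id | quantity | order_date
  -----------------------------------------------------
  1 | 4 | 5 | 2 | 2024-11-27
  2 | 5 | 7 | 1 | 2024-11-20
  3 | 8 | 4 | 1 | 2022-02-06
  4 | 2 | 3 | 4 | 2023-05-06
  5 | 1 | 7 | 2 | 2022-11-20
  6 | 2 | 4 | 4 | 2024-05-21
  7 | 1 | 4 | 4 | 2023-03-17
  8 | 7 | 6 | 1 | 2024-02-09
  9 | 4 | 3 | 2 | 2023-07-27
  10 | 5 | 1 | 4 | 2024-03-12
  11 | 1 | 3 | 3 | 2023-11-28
SELECT c.id, p.name AS customer, c.order_date, c.quantity FROM orders c JOIN customers p ON c.customer_id = p.id

Execution result:
id | customer | order_date | quantity
1 | Alice Johnson | 2024-11-27 | 2
2 | Peter Smith | 2024-11-20 | 1
3 | Kate Brown | 2022-02-06 | 1
4 | Quinn Wilson | 2023-05-06 | 4
5 | Leo Garcia | 2022-11-20 | 2
6 | Quinn Wilson | 2024-05-21 | 4
7 | Leo Garcia | 2023-03-17 | 4
8 | Alice Miller | 2024-02-09 | 1
9 | Alice Johnson | 2023-07-27 | 2
10 | Peter Smith | 2024-03-12 | 4
11 | Leo Garcia | 2023-11-28 | 3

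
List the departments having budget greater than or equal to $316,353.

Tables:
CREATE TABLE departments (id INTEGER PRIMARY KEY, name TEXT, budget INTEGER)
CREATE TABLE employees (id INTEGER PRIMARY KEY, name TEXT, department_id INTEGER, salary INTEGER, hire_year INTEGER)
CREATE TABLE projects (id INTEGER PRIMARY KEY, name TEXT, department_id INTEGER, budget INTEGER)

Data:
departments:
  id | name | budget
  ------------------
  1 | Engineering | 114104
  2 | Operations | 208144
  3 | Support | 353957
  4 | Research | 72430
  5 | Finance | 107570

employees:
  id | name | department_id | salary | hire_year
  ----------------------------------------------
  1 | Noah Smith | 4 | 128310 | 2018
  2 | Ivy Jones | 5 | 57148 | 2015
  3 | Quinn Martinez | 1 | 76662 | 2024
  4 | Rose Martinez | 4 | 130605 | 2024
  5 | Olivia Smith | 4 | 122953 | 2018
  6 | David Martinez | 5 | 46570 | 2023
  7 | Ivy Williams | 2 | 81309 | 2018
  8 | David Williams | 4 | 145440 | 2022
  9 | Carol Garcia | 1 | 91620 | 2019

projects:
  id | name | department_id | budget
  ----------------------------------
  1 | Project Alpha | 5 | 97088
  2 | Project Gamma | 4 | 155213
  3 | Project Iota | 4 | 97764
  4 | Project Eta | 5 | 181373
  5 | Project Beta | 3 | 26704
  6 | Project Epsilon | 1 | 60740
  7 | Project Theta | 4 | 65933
SELECT name, budget FROM departments WHERE budget >= 316353

Execution result:
name | budget
Support | 353957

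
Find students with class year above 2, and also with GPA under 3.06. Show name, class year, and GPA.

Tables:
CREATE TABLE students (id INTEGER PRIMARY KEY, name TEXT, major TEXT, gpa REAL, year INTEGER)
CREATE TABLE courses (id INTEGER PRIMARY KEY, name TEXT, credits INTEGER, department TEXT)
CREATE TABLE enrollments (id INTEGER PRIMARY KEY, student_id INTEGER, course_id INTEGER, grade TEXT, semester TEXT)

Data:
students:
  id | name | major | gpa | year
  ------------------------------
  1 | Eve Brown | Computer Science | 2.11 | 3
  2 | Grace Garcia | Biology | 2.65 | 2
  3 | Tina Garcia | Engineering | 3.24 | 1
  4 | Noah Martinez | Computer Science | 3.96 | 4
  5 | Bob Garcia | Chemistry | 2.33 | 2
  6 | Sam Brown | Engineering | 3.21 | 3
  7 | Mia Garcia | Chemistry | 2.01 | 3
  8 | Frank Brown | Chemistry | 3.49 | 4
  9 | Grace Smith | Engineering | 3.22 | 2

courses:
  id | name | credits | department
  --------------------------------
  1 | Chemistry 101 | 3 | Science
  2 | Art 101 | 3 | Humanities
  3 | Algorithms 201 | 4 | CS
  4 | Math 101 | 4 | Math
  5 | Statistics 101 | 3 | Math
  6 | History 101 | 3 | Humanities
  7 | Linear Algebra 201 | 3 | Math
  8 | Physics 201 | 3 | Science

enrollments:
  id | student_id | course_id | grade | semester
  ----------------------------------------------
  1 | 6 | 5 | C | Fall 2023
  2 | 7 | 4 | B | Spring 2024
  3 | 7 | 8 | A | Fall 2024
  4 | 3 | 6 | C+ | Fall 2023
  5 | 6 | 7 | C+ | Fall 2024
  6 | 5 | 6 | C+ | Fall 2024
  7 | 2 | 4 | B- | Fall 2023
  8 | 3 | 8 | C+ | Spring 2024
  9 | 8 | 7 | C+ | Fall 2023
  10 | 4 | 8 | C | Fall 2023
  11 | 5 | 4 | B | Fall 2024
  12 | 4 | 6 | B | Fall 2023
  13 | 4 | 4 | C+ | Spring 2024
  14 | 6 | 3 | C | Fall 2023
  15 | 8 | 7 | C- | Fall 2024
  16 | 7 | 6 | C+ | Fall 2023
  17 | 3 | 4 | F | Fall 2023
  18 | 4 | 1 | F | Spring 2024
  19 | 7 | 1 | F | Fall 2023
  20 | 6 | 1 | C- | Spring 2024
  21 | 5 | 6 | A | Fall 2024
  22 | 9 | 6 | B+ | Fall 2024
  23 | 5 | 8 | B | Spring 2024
SELECT name, year, gpa FROM students WHERE year > 2 AND gpa < 3.06

Execution result:
name | year | gpa
Eve Brown | 3 | 2.11
Mia Garcia | 3 | 2.01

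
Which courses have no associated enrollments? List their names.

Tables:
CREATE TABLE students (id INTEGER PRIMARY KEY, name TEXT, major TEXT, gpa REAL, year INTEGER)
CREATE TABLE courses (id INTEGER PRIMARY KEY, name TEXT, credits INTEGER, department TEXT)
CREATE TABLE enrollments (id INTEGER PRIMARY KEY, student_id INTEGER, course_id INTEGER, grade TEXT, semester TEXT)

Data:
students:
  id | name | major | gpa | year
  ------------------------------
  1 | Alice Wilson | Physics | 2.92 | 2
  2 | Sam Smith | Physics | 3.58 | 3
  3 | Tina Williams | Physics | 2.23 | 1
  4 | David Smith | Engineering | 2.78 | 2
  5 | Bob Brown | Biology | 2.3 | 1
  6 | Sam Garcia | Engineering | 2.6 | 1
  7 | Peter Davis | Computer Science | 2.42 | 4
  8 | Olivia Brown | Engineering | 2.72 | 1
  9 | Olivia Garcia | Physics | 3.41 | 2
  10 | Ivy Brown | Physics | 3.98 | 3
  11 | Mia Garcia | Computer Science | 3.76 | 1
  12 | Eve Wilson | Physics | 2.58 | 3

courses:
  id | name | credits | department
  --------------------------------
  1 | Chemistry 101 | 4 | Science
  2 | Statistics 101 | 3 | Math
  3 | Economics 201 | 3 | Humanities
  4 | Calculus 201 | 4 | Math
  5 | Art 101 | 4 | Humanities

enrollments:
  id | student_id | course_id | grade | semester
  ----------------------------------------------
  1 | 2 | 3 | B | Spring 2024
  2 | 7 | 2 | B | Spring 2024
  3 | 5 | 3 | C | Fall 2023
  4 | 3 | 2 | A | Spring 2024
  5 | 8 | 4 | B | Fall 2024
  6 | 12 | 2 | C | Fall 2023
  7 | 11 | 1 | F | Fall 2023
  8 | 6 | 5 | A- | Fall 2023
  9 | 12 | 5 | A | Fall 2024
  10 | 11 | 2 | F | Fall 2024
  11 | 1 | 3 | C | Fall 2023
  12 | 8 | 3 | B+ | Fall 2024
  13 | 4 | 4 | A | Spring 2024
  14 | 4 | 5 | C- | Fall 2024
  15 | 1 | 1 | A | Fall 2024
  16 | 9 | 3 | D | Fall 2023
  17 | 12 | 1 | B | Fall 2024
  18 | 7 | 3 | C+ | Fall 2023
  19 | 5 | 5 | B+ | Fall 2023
SELECT p.name FROM courses p LEFT JOIN enrollments c ON c.course_id = p.id WHERE c.id IS NULL

Execution result:
(no rows)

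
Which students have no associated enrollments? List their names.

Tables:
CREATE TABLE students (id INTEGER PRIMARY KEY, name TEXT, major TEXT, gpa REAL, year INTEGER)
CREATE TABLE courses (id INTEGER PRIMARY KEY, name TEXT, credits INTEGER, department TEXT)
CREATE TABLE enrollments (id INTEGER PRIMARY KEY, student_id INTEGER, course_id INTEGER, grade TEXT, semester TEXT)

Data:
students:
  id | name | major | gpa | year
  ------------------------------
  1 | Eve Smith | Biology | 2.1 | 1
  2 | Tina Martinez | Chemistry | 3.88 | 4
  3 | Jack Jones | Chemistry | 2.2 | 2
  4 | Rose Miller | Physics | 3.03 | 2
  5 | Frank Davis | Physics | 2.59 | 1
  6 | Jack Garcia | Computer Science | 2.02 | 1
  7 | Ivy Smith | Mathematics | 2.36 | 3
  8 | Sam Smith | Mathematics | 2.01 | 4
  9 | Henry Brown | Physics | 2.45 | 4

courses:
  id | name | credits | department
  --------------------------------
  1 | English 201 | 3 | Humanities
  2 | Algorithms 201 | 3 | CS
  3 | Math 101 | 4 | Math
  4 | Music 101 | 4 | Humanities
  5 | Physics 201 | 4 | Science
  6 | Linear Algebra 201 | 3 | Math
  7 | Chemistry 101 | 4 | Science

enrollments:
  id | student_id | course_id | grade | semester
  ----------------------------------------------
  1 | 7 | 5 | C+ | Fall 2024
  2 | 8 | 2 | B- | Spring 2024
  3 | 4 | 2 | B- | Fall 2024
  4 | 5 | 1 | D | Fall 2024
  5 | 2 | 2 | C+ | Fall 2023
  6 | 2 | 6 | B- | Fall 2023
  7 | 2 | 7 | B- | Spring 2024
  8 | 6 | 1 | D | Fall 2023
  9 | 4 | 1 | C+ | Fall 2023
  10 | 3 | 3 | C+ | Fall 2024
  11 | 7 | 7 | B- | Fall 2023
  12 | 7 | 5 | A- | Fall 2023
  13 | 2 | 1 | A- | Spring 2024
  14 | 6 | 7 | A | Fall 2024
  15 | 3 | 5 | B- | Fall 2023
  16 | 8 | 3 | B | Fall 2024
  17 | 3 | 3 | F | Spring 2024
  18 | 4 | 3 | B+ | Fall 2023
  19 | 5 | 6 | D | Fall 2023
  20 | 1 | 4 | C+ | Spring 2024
SELECT p.name FROM students p LEFT JOIN enrollments c ON c.student_id = p.id WHERE c.id IS NULL

Execution result:
Henry Brown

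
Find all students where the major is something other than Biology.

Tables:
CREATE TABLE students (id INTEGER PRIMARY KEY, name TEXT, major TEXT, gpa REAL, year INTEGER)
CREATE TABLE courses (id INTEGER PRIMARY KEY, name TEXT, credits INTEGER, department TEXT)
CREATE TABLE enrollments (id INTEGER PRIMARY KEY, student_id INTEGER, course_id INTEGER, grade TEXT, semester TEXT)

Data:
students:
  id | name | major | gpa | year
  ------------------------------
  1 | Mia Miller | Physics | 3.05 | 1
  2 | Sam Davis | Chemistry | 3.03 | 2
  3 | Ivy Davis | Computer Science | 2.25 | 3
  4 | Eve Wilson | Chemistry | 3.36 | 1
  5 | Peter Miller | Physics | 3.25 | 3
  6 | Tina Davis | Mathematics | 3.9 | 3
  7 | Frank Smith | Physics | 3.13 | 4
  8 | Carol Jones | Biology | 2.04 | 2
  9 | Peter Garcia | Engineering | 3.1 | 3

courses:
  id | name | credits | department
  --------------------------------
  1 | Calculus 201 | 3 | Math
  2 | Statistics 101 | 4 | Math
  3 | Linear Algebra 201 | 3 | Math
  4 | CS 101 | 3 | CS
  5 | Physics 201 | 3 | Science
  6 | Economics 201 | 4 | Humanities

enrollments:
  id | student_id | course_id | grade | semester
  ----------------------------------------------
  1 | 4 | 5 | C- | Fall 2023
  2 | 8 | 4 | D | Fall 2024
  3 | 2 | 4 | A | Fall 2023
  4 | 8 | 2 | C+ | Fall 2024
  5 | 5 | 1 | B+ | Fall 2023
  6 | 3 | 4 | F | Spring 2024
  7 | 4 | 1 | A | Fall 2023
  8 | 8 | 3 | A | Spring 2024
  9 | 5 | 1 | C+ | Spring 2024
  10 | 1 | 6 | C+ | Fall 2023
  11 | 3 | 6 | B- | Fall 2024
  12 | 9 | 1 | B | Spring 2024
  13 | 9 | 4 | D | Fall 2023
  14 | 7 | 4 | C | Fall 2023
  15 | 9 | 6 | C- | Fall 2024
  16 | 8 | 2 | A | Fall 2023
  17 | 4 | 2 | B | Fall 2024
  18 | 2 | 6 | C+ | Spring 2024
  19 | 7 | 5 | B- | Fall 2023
SELECT name, major FROM students WHERE major <> 'Biology'

Execution result:
name | major
Mia Miller | Physics
Sam Davis | Chemistry
Ivy Davis | Computer Science
Eve Wilson | Chemistry
Peter Miller | Physics
Tina Davis | Mathematics
Frank Smith | Physics
Peter Garcia | Engineering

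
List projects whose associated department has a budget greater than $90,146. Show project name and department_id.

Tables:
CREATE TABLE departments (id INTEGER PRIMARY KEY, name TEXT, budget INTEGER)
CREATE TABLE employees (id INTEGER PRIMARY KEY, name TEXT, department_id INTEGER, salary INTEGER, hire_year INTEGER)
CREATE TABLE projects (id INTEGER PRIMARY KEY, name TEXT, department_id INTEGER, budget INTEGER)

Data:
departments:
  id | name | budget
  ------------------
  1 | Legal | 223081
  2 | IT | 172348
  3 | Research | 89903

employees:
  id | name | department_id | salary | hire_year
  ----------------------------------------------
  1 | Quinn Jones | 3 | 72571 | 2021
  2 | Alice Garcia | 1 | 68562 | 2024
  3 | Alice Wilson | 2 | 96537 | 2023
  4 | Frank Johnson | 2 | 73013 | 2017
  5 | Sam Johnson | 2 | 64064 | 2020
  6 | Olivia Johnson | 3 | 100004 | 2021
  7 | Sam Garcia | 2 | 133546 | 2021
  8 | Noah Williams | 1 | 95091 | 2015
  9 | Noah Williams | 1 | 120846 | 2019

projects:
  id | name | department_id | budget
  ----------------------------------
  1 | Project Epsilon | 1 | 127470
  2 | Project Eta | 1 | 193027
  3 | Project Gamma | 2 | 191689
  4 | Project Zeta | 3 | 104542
SELECT name, department_id FROM projects WHERE department_id IN (SELECT id FROM departments WHERE budget > 90146)

Execution result:
name | department_id
Project Epsilon | 1
Project Eta | 1
Project Gamma | 2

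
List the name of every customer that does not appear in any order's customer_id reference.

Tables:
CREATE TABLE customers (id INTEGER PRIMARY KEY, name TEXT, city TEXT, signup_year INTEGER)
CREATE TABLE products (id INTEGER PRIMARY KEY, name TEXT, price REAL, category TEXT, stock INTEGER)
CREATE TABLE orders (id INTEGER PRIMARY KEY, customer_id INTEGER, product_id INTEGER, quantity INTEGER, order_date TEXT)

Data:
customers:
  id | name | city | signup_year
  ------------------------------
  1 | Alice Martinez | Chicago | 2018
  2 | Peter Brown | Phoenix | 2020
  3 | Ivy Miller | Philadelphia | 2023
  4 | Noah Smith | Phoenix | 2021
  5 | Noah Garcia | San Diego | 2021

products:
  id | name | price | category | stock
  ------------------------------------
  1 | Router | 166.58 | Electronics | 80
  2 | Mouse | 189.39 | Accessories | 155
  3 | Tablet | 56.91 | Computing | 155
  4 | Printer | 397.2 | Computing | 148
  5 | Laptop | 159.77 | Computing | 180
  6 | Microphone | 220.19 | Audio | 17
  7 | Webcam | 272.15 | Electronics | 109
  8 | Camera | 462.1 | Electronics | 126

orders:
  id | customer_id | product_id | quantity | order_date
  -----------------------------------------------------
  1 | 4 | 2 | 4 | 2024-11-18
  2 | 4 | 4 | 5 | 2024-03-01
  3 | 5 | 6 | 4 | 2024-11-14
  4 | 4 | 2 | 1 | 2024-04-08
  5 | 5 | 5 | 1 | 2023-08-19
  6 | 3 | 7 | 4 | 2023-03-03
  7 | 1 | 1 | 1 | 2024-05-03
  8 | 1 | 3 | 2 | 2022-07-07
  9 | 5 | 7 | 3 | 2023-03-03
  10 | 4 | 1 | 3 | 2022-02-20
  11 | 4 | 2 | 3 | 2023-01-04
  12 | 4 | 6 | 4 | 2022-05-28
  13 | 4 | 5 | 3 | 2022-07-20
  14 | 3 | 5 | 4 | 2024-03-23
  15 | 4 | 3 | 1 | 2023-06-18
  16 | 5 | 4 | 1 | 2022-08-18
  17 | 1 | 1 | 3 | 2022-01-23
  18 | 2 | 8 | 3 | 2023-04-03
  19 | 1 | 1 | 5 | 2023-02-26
SELECT p.name FROM customers p LEFT JOIN orders c ON c.customer_id = p.id WHERE c.id IS NULL

Execution result:
(no rows)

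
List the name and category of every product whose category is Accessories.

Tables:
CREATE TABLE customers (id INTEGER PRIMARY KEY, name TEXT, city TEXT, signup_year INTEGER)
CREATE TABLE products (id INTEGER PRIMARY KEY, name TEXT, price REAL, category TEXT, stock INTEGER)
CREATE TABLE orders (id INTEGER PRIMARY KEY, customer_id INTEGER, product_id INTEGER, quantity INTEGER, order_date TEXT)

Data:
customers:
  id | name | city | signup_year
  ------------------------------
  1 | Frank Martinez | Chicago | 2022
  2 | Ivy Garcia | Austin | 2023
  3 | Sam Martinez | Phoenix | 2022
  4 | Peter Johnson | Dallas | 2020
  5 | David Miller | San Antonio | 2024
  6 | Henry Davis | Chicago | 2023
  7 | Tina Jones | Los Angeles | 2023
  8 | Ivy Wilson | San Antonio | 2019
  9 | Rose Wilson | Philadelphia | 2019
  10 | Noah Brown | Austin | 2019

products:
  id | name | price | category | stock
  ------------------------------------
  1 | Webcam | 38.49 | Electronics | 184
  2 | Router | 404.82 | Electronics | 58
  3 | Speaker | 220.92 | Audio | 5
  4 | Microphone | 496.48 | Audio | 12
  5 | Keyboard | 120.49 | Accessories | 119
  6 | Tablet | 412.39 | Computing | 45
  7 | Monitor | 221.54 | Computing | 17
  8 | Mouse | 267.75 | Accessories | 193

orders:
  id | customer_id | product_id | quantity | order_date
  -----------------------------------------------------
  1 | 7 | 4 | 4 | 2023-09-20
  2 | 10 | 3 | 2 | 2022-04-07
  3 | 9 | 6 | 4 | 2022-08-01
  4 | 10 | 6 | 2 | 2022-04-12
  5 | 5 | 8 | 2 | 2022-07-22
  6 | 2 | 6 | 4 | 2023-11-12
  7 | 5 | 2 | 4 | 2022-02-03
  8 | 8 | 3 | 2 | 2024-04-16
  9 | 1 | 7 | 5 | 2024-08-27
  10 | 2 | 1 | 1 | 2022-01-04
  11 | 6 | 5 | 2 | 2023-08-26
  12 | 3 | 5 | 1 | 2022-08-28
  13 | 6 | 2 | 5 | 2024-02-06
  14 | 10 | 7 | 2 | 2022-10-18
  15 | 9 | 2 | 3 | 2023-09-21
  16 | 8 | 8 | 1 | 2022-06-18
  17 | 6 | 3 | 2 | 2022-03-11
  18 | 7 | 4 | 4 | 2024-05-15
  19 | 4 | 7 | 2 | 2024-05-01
SELECT name, category FROM products WHERE category = 'Accessories'

Execution result:
name | category
Keyboard | Accessories
Mouse | Accessories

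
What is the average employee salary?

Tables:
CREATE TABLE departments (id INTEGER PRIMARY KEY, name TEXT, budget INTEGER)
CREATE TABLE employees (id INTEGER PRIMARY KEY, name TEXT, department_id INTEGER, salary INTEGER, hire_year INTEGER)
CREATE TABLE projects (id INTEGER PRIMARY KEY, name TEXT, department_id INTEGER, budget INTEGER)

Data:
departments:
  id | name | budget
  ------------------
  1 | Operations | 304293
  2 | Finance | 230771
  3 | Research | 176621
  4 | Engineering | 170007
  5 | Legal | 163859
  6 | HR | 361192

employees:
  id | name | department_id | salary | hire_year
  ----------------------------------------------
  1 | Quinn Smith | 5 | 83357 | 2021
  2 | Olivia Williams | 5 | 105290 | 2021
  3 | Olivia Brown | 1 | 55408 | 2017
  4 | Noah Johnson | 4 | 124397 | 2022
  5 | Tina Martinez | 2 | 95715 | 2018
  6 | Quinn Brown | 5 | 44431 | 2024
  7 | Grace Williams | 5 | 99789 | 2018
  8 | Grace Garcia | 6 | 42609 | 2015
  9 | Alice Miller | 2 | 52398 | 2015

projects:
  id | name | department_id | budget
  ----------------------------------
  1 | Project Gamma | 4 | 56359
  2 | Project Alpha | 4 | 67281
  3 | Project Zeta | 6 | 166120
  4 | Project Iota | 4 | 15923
SELECT AVG(salary) FROM employees

Execution result:
78154.89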